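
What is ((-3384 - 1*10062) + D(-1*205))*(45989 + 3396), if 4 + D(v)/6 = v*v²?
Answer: -2553412904700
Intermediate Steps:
D(v) = -24 + 6*v³ (D(v) = -24 + 6*(v*v²) = -24 + 6*v³)
((-3384 - 1*10062) + D(-1*205))*(45989 + 3396) = ((-3384 - 1*10062) + (-24 + 6*(-1*205)³))*(45989 + 3396) = ((-3384 - 10062) + (-24 + 6*(-205)³))*49385 = (-13446 + (-24 + 6*(-8615125)))*49385 = (-13446 + (-24 - 51690750))*49385 = (-13446 - 51690774)*49385 = -51704220*49385 = -2553412904700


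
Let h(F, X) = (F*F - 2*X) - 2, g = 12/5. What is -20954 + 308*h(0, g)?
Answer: -115242/5 ≈ -23048.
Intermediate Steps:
g = 12/5 (g = 12*(⅕) = 12/5 ≈ 2.4000)
h(F, X) = -2 + F² - 2*X (h(F, X) = (F² - 2*X) - 2 = -2 + F² - 2*X)
-20954 + 308*h(0, g) = -20954 + 308*(-2 + 0² - 2*12/5) = -20954 + 308*(-2 + 0 - 24/5) = -20954 + 308*(-34/5) = -20954 - 10472/5 = -115242/5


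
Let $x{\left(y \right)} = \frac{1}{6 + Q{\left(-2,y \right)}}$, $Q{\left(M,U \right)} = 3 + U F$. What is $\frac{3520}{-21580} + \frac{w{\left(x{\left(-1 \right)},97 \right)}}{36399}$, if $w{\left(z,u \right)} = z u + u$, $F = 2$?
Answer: $- \frac{44006264}{274921647} \approx -0.16007$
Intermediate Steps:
$Q{\left(M,U \right)} = 3 + 2 U$ ($Q{\left(M,U \right)} = 3 + U 2 = 3 + 2 U$)
$x{\left(y \right)} = \frac{1}{9 + 2 y}$ ($x{\left(y \right)} = \frac{1}{6 + \left(3 + 2 y\right)} = \frac{1}{9 + 2 y}$)
$w{\left(z,u \right)} = u + u z$ ($w{\left(z,u \right)} = u z + u = u + u z$)
$\frac{3520}{-21580} + \frac{w{\left(x{\left(-1 \right)},97 \right)}}{36399} = \frac{3520}{-21580} + \frac{97 \left(1 + \frac{1}{9 + 2 \left(-1\right)}\right)}{36399} = 3520 \left(- \frac{1}{21580}\right) + 97 \left(1 + \frac{1}{9 - 2}\right) \frac{1}{36399} = - \frac{176}{1079} + 97 \left(1 + \frac{1}{7}\right) \frac{1}{36399} = - \frac{176}{1079} + 97 \cdot \frac{8}{7} \cdot \frac{1}{36399} = - \frac{176}{1079} + \frac{776}{7} \cdot \frac{1}{36399} = - \frac{176}{1079} + \frac{776}{254793} = - \frac{44006264}{274921647}$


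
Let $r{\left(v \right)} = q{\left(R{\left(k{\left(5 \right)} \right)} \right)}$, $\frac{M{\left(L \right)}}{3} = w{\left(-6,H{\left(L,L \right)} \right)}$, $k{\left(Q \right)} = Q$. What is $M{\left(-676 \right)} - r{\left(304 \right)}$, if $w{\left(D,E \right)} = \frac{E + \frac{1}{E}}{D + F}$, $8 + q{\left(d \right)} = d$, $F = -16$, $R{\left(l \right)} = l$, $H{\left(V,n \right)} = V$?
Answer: $\frac{1415547}{14872} \approx 95.182$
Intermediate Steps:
$q{\left(d \right)} = -8 + d$
$w{\left(D,E \right)} = \frac{E + \frac{1}{E}}{-16 + D}$ ($w{\left(D,E \right)} = \frac{E + \frac{1}{E}}{D - 16} = \frac{E + \frac{1}{E}}{-16 + D}$)
$M{\left(L \right)} = - \frac{3 \left(1 + L^{2}\right)}{22 L}$ ($M{\left(L \right)} = 3 \frac{1 + L^{2}}{L \left(-16 - 6\right)} = 3 \frac{1 + L^{2}}{L \left(-22\right)} = 3 \frac{1}{L} \left(- \frac{1}{22}\right) \left(1 + L^{2}\right) = 3 \left(- \frac{1 + L^{2}}{22 L}\right) = - \frac{3 \left(1 + L^{2}\right)}{22 L}$)
$r{\left(v \right)} = -3$ ($r{\left(v \right)} = -8 + 5 = -3$)
$M{\left(-676 \right)} - r{\left(304 \right)} = \frac{3 \left(-1 - \left(-676\right)^{2}\right)}{22 \left(-676\right)} - -3 = \frac{3}{22} \left(- \frac{1}{676}\right) \left(-1 - 456976\right) + 3 = \frac{3}{22} \left(- \frac{1}{676}\right) \left(-456977\right) + 3 = \frac{1370931}{14872} + 3 = \frac{1415547}{14872}$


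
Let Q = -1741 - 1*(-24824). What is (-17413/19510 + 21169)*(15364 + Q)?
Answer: 15878217956319/19510 ≈ 8.1385e+8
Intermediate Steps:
Q = 23083 (Q = -1741 + 24824 = 23083)
(-17413/19510 + 21169)*(15364 + Q) = (-17413/19510 + 21169)*(15364 + 23083) = (-17413*1/19510 + 21169)*38447 = (-17413/19510 + 21169)*38447 = (412989777/19510)*38447 = 15878217956319/19510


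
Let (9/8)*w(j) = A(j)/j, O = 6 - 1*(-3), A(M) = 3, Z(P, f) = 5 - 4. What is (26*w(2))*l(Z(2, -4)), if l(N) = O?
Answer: 312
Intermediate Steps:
Z(P, f) = 1
O = 9 (O = 6 + 3 = 9)
l(N) = 9
w(j) = 8/(3*j) (w(j) = 8*(3/j)/9 = 8/(3*j))
(26*w(2))*l(Z(2, -4)) = (26*((8/3)/2))*9 = (26*((8/3)*(½)))*9 = (26*(4/3))*9 = (104/3)*9 = 312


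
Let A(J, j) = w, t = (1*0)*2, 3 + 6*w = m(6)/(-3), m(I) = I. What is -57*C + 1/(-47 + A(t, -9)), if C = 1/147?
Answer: -821/2009 ≈ -0.40866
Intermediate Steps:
C = 1/147 ≈ 0.0068027
w = -5/6 (w = -1/2 + (6/(-3))/6 = -1/2 + (6*(-1/3))/6 = -1/2 + (1/6)*(-2) = -1/2 - 1/3 = -5/6 ≈ -0.83333)
t = 0 (t = 0*2 = 0)
A(J, j) = -5/6
-57*C + 1/(-47 + A(t, -9)) = -57*1/147 + 1/(-47 - 5/6) = -19/49 + 1/(-287/6) = -19/49 - 6/287 = -821/2009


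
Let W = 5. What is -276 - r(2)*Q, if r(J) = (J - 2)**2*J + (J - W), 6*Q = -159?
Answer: -711/2 ≈ -355.50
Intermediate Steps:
Q = -53/2 (Q = (1/6)*(-159) = -53/2 ≈ -26.500)
r(J) = -5 + J + J*(-2 + J)**2 (r(J) = (J - 2)**2*J + (J - 1*5) = (-2 + J)**2*J + (J - 5) = J*(-2 + J)**2 + (-5 + J) = -5 + J + J*(-2 + J)**2)
-276 - r(2)*Q = -276 - (-5 + 2 + 2*(-2 + 2)**2)*(-53)/2 = -276 - (-5 + 2 + 2*0**2)*(-53)/2 = -276 - (-5 + 2 + 2*0)*(-53)/2 = -276 - (-5 + 2 + 0)*(-53)/2 = -276 - (-3)*(-53)/2 = -276 - 1*159/2 = -276 - 159/2 = -711/2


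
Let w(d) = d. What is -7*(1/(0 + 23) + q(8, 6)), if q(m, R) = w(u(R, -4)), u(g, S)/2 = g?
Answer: -1939/23 ≈ -84.304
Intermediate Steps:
u(g, S) = 2*g
q(m, R) = 2*R
-7*(1/(0 + 23) + q(8, 6)) = -7*(1/(0 + 23) + 2*6) = -7*(1/23 + 12) = -7*277/23 = -1939/23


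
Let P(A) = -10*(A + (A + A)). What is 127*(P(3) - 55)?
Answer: -18415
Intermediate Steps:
P(A) = -30*A (P(A) = -10*(A + 2*A) = -30*A)
127*(P(3) - 55) = 127*(-30*3 - 55) = 127*(-90 - 55) = 127*(-145) = -18415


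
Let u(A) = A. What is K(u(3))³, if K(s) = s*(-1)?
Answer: -27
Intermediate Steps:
K(s) = -s
K(u(3))³ = (-1*3)³ = (-3)³ = -27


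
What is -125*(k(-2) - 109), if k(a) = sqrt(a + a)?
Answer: 13625 - 250*I ≈ 13625.0 - 250.0*I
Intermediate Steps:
k(a) = sqrt(2)*sqrt(a) (k(a) = sqrt(2*a) = sqrt(2)*sqrt(a))
-125*(k(-2) - 109) = -125*(sqrt(2)*sqrt(-2) - 109) = -125*(sqrt(2)*(I*sqrt(2)) - 109) = -125*(2*I - 109) = -125*(-109 + 2*I) = 13625 - 250*I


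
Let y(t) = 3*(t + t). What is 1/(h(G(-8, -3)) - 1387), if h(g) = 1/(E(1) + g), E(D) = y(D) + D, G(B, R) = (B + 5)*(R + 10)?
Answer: -14/19419 ≈ -0.00072094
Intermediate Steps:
G(B, R) = (5 + B)*(10 + R)
y(t) = 6*t (y(t) = 3*(2*t) = 6*t)
E(D) = 7*D (E(D) = 6*D + D = 7*D)
h(g) = 1/(7 + g) (h(g) = 1/(7*1 + g) = 1/(7 + g))
1/(h(G(-8, -3)) - 1387) = 1/(1/(7 + (50 + 5*(-3) + 10*(-8) - 8*(-3))) - 1387) = 1/(1/(7 + (50 - 15 - 80 + 24)) - 1387) = 1/(1/(7 - 21) - 1387) = 1/(1/(-14) - 1387) = 1/(-1/14 - 1387) = 1/(-19419/14) = -14/19419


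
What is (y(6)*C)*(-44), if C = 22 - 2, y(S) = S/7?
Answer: -5280/7 ≈ -754.29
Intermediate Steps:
y(S) = S/7 (y(S) = S*(⅐) = S/7)
C = 20
(y(6)*C)*(-44) = (((⅐)*6)*20)*(-44) = ((6/7)*20)*(-44) = (120/7)*(-44) = -5280/7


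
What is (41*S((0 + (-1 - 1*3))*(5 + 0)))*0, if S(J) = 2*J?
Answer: 0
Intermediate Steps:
(41*S((0 + (-1 - 1*3))*(5 + 0)))*0 = (41*(2*((0 + (-1 - 1*3))*(5 + 0))))*0 = (41*(2*((0 + (-1 - 3))*5)))*0 = (41*(2*((0 - 4)*5)))*0 = (41*(2*(-4*5)))*0 = (41*(2*(-20)))*0 = (41*(-40))*0 = -1640*0 = 0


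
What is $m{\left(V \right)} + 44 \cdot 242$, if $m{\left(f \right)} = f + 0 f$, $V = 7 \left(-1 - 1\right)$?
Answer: $10634$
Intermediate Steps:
$V = -14$ ($V = 7 \left(-2\right) = -14$)
$m{\left(f \right)} = f$ ($m{\left(f \right)} = f + 0 = f$)
$m{\left(V \right)} + 44 \cdot 242 = -14 + 44 \cdot 242 = -14 + 10648 = 10634$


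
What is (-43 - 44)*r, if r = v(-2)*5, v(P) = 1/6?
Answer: -145/2 ≈ -72.500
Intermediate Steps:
v(P) = ⅙
r = ⅚ (r = (⅙)*5 = ⅚ ≈ 0.83333)
(-43 - 44)*r = (-43 - 44)*(⅚) = -87*⅚ = -145/2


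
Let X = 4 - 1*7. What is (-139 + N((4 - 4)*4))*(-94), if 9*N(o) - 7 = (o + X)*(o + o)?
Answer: 116936/9 ≈ 12993.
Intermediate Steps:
X = -3 (X = 4 - 7 = -3)
N(o) = 7/9 + 2*o*(-3 + o)/9 (N(o) = 7/9 + ((o - 3)*(o + o))/9 = 7/9 + ((-3 + o)*(2*o))/9 = 7/9 + (2*o*(-3 + o))/9 = 7/9 + 2*o*(-3 + o)/9)
(-139 + N((4 - 4)*4))*(-94) = (-139 + (7/9 - 2*(4 - 4)*4/3 + 2*((4 - 4)*4)**2/9))*(-94) = (-139 + (7/9 - 0*4 + 2*(0*4)**2/9))*(-94) = (-139 + (7/9 - 2/3*0 + (2/9)*0**2))*(-94) = (-139 + (7/9 + 0 + (2/9)*0))*(-94) = (-139 + (7/9 + 0 + 0))*(-94) = (-139 + 7/9)*(-94) = -1244/9*(-94) = 116936/9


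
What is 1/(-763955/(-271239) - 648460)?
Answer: -271239/175886877985 ≈ -1.5421e-6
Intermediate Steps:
1/(-763955/(-271239) - 648460) = 1/(-763955*(-1/271239) - 648460) = 1/(763955/271239 - 648460) = 1/(-175886877985/271239) = -271239/175886877985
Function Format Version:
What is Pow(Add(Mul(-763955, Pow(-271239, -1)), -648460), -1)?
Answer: Rational(-271239, 175886877985) ≈ -1.5421e-6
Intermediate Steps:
Pow(Add(Mul(-763955, Pow(-271239, -1)), -648460), -1) = Pow(Add(Mul(-763955, Rational(-1, 271239)), -648460), -1) = Pow(Add(Rational(763955, 271239), -648460), -1) = Pow(Rational(-175886877985, 271239), -1) = Rational(-271239, 175886877985)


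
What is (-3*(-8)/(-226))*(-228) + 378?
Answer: 45450/113 ≈ 402.21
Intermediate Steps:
(-3*(-8)/(-226))*(-228) + 378 = (24*(-1/226))*(-228) + 378 = -12/113*(-228) + 378 = 2736/113 + 378 = 45450/113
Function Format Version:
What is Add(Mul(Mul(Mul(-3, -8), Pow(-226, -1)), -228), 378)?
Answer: Rational(45450, 113) ≈ 402.21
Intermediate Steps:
Add(Mul(Mul(Mul(-3, -8), Pow(-226, -1)), -228), 378) = Add(Mul(Mul(24, Rational(-1, 226)), -228), 378) = Add(Mul(Rational(-12, 113), -228), 378) = Add(Rational(2736, 113), 378) = Rational(45450, 113)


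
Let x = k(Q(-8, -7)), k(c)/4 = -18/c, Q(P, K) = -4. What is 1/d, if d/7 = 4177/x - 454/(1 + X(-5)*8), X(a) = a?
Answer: 234/399175 ≈ 0.00058621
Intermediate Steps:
k(c) = -72/c (k(c) = 4*(-18/c) = -72/c)
x = 18 (x = -72/(-4) = -72*(-¼) = 18)
d = 399175/234 (d = 7*(4177/18 - 454/(1 - 5*8)) = 7*(4177*(1/18) - 454/(1 - 40)) = 7*(4177/18 - 454/(-39)) = 7*(4177/18 - 454*(-1/39)) = 7*(4177/18 + 454/39) = 7*(57025/234) = 399175/234 ≈ 1705.9)
1/d = 1/(399175/234) = 234/399175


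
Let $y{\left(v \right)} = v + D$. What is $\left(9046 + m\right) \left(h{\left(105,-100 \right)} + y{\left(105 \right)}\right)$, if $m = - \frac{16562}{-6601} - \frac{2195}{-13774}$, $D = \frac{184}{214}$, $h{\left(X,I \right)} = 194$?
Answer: $\frac{163957259608695}{60426538} \approx 2.7133 \cdot 10^{6}$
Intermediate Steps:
$D = \frac{92}{107}$ ($D = 184 \cdot \frac{1}{214} = \frac{92}{107} \approx 0.85981$)
$y{\left(v \right)} = \frac{92}{107} + v$ ($y{\left(v \right)} = v + \frac{92}{107} = \frac{92}{107} + v$)
$m = \frac{34659169}{12988882}$ ($m = \left(-16562\right) \left(- \frac{1}{6601}\right) - - \frac{2195}{13774} = \frac{2366}{943} + \frac{2195}{13774} = \frac{34659169}{12988882} \approx 2.6684$)
$\left(9046 + m\right) \left(h{\left(105,-100 \right)} + y{\left(105 \right)}\right) = \left(9046 + \frac{34659169}{12988882}\right) \left(194 + \left(\frac{92}{107} + 105\right)\right) = \frac{117532085741 \left(194 + \frac{11327}{107}\right)}{12988882} = \frac{117532085741}{12988882} \cdot \frac{32085}{107} = \frac{163957259608695}{60426538}$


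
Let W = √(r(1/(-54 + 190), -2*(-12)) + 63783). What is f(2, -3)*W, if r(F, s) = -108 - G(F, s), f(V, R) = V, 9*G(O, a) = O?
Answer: √2649898766/102 ≈ 504.68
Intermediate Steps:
G(O, a) = O/9
r(F, s) = -108 - F/9
W = √2649898766/204 (W = √((-108 - 1/(9*(-54 + 190))) + 63783) = √((-108 - ⅑/136) + 63783) = √((-108 - ⅑*1/136) + 63783) = √((-108 - 1/1224) + 63783) = √(-132193/1224 + 63783) = √(77938199/1224) = √2649898766/204 ≈ 252.34)
f(2, -3)*W = 2*(√2649898766/204) = √2649898766/102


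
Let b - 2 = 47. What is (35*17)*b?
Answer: 29155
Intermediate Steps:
b = 49 (b = 2 + 47 = 49)
(35*17)*b = (35*17)*49 = 595*49 = 29155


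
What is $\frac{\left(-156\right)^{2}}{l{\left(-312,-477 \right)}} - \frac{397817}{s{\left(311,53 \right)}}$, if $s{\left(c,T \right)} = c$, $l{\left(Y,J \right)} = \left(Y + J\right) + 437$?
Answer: $- \frac{9225005}{6842} \approx -1348.3$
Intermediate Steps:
$l{\left(Y,J \right)} = 437 + J + Y$ ($l{\left(Y,J \right)} = \left(J + Y\right) + 437 = 437 + J + Y$)
$\frac{\left(-156\right)^{2}}{l{\left(-312,-477 \right)}} - \frac{397817}{s{\left(311,53 \right)}} = \frac{\left(-156\right)^{2}}{437 - 477 - 312} - \frac{397817}{311} = \frac{24336}{-352} - \frac{397817}{311} = 24336 \left(- \frac{1}{352}\right) - \frac{397817}{311} = - \frac{1521}{22} - \frac{397817}{311} = - \frac{9225005}{6842}$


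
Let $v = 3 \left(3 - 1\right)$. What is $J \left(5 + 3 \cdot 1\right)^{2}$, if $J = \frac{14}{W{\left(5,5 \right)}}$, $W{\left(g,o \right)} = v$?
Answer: $\frac{448}{3} \approx 149.33$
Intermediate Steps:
$v = 6$ ($v = 3 \cdot 2 = 6$)
$W{\left(g,o \right)} = 6$
$J = \frac{7}{3}$ ($J = \frac{14}{6} = 14 \cdot \frac{1}{6} = \frac{7}{3} \approx 2.3333$)
$J \left(5 + 3 \cdot 1\right)^{2} = \frac{7 \left(5 + 3 \cdot 1\right)^{2}}{3} = \frac{7 \left(5 + 3\right)^{2}}{3} = \frac{7 \cdot 8^{2}}{3} = \frac{7}{3} \cdot 64 = \frac{448}{3}$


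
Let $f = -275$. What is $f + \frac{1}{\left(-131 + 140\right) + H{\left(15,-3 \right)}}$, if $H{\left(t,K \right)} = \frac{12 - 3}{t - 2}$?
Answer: $- \frac{34637}{126} \approx -274.9$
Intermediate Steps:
$H{\left(t,K \right)} = \frac{9}{-2 + t}$
$f + \frac{1}{\left(-131 + 140\right) + H{\left(15,-3 \right)}} = -275 + \frac{1}{\left(-131 + 140\right) + \frac{9}{-2 + 15}} = -275 + \frac{1}{9 + \frac{9}{13}} = -275 + \frac{1}{\frac{126}{13}} = -275 + \frac{13}{126} = - \frac{34637}{126}$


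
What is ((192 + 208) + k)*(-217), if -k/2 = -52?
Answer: -109368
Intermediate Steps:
k = 104 (k = -2*(-52) = 104)
((192 + 208) + k)*(-217) = ((192 + 208) + 104)*(-217) = (400 + 104)*(-217) = 504*(-217) = -109368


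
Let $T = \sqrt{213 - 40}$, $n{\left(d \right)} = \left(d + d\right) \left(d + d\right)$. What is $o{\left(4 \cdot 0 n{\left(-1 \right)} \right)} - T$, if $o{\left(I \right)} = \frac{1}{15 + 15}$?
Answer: $\frac{1}{30} - \sqrt{173} \approx -13.12$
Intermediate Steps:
$n{\left(d \right)} = 4 d^{2}$ ($n{\left(d \right)} = 2 d 2 d = 4 d^{2}$)
$T = \sqrt{173} \approx 13.153$
$o{\left(I \right)} = \frac{1}{30}$
$o{\left(4 \cdot 0 n{\left(-1 \right)} \right)} - T = \frac{1}{30} - \sqrt{173}$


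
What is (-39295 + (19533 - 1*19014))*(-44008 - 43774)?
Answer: 3403834832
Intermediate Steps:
(-39295 + (19533 - 1*19014))*(-44008 - 43774) = (-39295 + (19533 - 19014))*(-87782) = (-39295 + 519)*(-87782) = -38776*(-87782) = 3403834832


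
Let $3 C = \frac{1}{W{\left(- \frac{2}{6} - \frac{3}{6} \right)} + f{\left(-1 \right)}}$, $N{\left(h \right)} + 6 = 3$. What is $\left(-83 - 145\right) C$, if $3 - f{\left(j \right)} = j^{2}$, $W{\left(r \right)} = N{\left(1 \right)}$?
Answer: $76$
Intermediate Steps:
$N{\left(h \right)} = -3$ ($N{\left(h \right)} = -6 + 3 = -3$)
$W{\left(r \right)} = -3$
$f{\left(j \right)} = 3 - j^{2}$
$C = - \frac{1}{3}$ ($C = \frac{1}{3 \left(-3 + \left(3 - \left(-1\right)^{2}\right)\right)} = \frac{1}{3 \left(-3 + \left(3 - 1\right)\right)} = \frac{1}{3 \left(-3 + 2\right)} = \frac{1}{3 \left(-1\right)} = \frac{1}{3} \left(-1\right) = - \frac{1}{3} \approx -0.33333$)
$\left(-83 - 145\right) C = \left(-83 - 145\right) \left(- \frac{1}{3}\right) = \left(-228\right) \left(- \frac{1}{3}\right) = 76$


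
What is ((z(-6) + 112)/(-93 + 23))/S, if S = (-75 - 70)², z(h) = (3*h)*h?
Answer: -22/147175 ≈ -0.00014948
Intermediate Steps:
z(h) = 3*h²
S = 21025 (S = (-145)² = 21025)
((z(-6) + 112)/(-93 + 23))/S = ((3*(-6)² + 112)/(-93 + 23))/21025 = ((3*36 + 112)/(-70))*(1/21025) = ((108 + 112)*(-1/70))*(1/21025) = (220*(-1/70))*(1/21025) = -22/7*1/21025 = -22/147175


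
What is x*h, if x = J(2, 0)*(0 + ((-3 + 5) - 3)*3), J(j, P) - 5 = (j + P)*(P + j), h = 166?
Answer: -4482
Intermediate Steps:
J(j, P) = 5 + (P + j)² (J(j, P) = 5 + (j + P)*(P + j) = 5 + (P + j)*(P + j) = 5 + (P + j)²)
x = -27 (x = (5 + (0 + 2)²)*(0 + ((-3 + 5) - 3)*3) = (5 + 2²)*(0 + (2 - 3)*3) = (5 + 4)*(0 - 1*3) = 9*(0 - 3) = 9*(-3) = -27)
x*h = -27*166 = -4482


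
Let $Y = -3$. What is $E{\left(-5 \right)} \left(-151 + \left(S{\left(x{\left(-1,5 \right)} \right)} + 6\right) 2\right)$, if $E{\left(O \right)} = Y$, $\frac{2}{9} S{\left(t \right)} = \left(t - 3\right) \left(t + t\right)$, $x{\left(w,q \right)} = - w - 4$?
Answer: $-555$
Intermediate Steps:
$x{\left(w,q \right)} = -4 - w$ ($x{\left(w,q \right)} = - w - 4 = -4 - w$)
$S{\left(t \right)} = 9 t \left(-3 + t\right)$ ($S{\left(t \right)} = \frac{9 \left(t - 3\right) \left(t + t\right)}{2} = \frac{9 \left(-3 + t\right) 2 t}{2} = \frac{9 \cdot 2 t \left(-3 + t\right)}{2} = 9 t \left(-3 + t\right)$)
$E{\left(O \right)} = -3$
$E{\left(-5 \right)} \left(-151 + \left(S{\left(x{\left(-1,5 \right)} \right)} + 6\right) 2\right) = - 3 \left(-151 + \left(9 \left(-4 - -1\right) \left(-3 - 3\right) + 6\right) 2\right) = - 3 \left(-151 + \left(9 \left(-4 + 1\right) \left(-3 + \left(-4 + 1\right)\right) + 6\right) 2\right) = - 3 \left(-151 + \left(9 \left(-3\right) \left(-3 - 3\right) + 6\right) 2\right) = - 3 \left(-151 + \left(9 \left(-3\right) \left(-6\right) + 6\right) 2\right) = - 3 \left(-151 + \left(162 + 6\right) 2\right) = - 3 \left(-151 + 168 \cdot 2\right) = - 3 \left(-151 + 336\right) = \left(-3\right) 185 = -555$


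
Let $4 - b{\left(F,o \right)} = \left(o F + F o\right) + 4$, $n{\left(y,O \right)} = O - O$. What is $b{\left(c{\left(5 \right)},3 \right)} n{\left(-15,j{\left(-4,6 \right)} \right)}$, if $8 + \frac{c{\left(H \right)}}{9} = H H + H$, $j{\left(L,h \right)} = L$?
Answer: $0$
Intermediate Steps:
$n{\left(y,O \right)} = 0$
$c{\left(H \right)} = -72 + 9 H + 9 H^{2}$ ($c{\left(H \right)} = -72 + 9 \left(H H + H\right) = -72 + 9 \left(H^{2} + H\right) = -72 + 9 \left(H + H^{2}\right) = -72 + \left(9 H + 9 H^{2}\right) = -72 + 9 H + 9 H^{2}$)
$b{\left(F,o \right)} = - 2 F o$ ($b{\left(F,o \right)} = 4 - \left(\left(o F + F o\right) + 4\right) = 4 - \left(\left(F o + F o\right) + 4\right) = 4 - \left(2 F o + 4\right) = 4 - \left(4 + 2 F o\right) = - 2 F o$)
$b{\left(c{\left(5 \right)},3 \right)} n{\left(-15,j{\left(-4,6 \right)} \right)} = \left(-2\right) \left(-72 + 9 \cdot 5 + 9 \cdot 5^{2}\right) 3 \cdot 0 = \left(-2\right) \left(-72 + 45 + 9 \cdot 25\right) 3 \cdot 0 = \left(-2\right) \left(-72 + 45 + 225\right) 3 \cdot 0 = \left(-2\right) 198 \cdot 3 \cdot 0 = \left(-1188\right) 0 = 0$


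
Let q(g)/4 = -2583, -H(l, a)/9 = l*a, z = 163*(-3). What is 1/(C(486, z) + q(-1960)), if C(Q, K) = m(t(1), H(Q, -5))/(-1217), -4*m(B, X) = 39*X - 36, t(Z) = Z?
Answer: -2434/24721641 ≈ -9.8456e-5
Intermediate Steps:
z = -489
H(l, a) = -9*a*l (H(l, a) = -9*l*a = -9*a*l)
q(g) = -10332 (q(g) = 4*(-2583) = -10332)
m(B, X) = 9 - 39*X/4 (m(B, X) = -(39*X - 36)/4 = -(-36 + 39*X)/4 = 9 - 39*X/4)
C(Q, K) = -9/1217 + 1755*Q/4868 (C(Q, K) = (9 - (-351)*(-5)*Q/4)/(-1217) = (9 - 1755*Q/4)*(-1/1217) = -9/1217 + 1755*Q/4868)
1/(C(486, z) + q(-1960)) = 1/((-9/1217 + (1755/4868)*486) - 10332) = 1/((-9/1217 + 426465/2434) - 10332) = 1/(426447/2434 - 10332) = 1/(-24721641/2434) = -2434/24721641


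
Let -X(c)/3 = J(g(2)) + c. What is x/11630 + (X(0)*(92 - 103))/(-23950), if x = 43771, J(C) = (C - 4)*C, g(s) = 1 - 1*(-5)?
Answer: 104370997/27853850 ≈ 3.7471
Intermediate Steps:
g(s) = 6 (g(s) = 1 + 5 = 6)
J(C) = C*(-4 + C) (J(C) = (-4 + C)*C = C*(-4 + C))
X(c) = -36 - 3*c (X(c) = -3*(6*(-4 + 6) + c) = -3*(6*2 + c) = -3*(12 + c) = -36 - 3*c)
x/11630 + (X(0)*(92 - 103))/(-23950) = 43771/11630 + ((-36 - 3*0)*(92 - 103))/(-23950) = 43771*(1/11630) + ((-36 + 0)*(-11))*(-1/23950) = 43771/11630 - 36*(-11)*(-1/23950) = 43771/11630 + 396*(-1/23950) = 43771/11630 - 198/11975 = 104370997/27853850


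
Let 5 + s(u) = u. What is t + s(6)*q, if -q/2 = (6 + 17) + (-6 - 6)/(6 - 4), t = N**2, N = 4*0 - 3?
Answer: -25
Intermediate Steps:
s(u) = -5 + u
N = -3 (N = 0 - 3 = -3)
t = 9 (t = (-3)**2 = 9)
q = -34 (q = -2*((6 + 17) + (-6 - 6)/(6 - 4)) = -2*(23 - 12/2) = -2*(23 - 12*1/2) = -2*(23 - 6) = -2*17 = -34)
t + s(6)*q = 9 + (-5 + 6)*(-34) = 9 + 1*(-34) = 9 - 34 = -25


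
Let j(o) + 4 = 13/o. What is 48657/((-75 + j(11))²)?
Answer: 5887497/732736 ≈ 8.0349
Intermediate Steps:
j(o) = -4 + 13/o
48657/((-75 + j(11))²) = 48657/((-75 + (-4 + 13/11))²) = 48657/((-75 - 31/11)²) = 48657/((-856/11)²) = 48657/(732736/121) = 48657*(121/732736) = 5887497/732736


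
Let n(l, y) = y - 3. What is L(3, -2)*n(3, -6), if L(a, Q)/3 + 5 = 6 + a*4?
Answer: -351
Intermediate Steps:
L(a, Q) = 3 + 12*a (L(a, Q) = -15 + 3*(6 + a*4) = -15 + 3*(6 + 4*a) = -15 + (18 + 12*a) = 3 + 12*a)
n(l, y) = -3 + y
L(3, -2)*n(3, -6) = (3 + 12*3)*(-3 - 6) = (3 + 36)*(-9) = 39*(-9) = -351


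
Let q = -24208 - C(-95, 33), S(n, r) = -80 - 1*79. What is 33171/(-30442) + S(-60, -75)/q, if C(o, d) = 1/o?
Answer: -75825479379/70009263478 ≈ -1.0831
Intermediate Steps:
S(n, r) = -159 (S(n, r) = -80 - 79 = -159)
q = -2299759/95 (q = -24208 - 1/(-95) = -24208 - 1*(-1/95) = -24208 + 1/95 = -2299759/95 ≈ -24208.)
33171/(-30442) + S(-60, -75)/q = 33171/(-30442) - 159/(-2299759/95) = 33171*(-1/30442) - 159*(-95/2299759) = -33171/30442 + 15105/2299759 = -75825479379/70009263478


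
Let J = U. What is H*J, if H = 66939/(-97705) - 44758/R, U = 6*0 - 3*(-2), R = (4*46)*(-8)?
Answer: 278774751/1563280 ≈ 178.33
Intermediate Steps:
R = -1472 (R = 184*(-8) = -1472)
U = 6 (U = 0 + 6 = 6)
H = 92924917/3126560 (H = 66939/(-97705) - 44758/(-1472) = 66939*(-1/97705) - 44758*(-1/1472) = -66939/97705 + 973/32 = 92924917/3126560 ≈ 29.721)
J = 6
H*J = (92924917/3126560)*6 = 278774751/1563280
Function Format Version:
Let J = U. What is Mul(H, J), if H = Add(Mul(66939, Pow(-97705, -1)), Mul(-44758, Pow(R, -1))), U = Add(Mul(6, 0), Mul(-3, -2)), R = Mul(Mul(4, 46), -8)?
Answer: Rational(278774751, 1563280) ≈ 178.33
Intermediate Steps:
R = -1472 (R = Mul(184, -8) = -1472)
U = 6 (U = Add(0, 6) = 6)
H = Rational(92924917, 3126560) (H = Add(Mul(66939, Pow(-97705, -1)), Mul(-44758, Pow(-1472, -1))) = Add(Mul(66939, Rational(-1, 97705)), Mul(-44758, Rational(-1, 1472))) = Add(Rational(-66939, 97705), Rational(973, 32)) = Rational(92924917, 3126560) ≈ 29.721)
J = 6
Mul(H, J) = Mul(Rational(92924917, 3126560), 6) = Rational(278774751, 1563280)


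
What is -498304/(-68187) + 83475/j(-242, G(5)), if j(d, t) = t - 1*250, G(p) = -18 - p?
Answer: -15562669/52143 ≈ -298.46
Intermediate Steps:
j(d, t) = -250 + t (j(d, t) = t - 250 = -250 + t)
-498304/(-68187) + 83475/j(-242, G(5)) = -498304/(-68187) + 83475/(-250 + (-18 - 1*5)) = -498304*(-1/68187) + 83475/(-250 + (-18 - 5)) = 29312/4011 + 83475/(-250 - 23) = 29312/4011 + 83475/(-273) = 29312/4011 + 83475*(-1/273) = 29312/4011 - 3975/13 = -15562669/52143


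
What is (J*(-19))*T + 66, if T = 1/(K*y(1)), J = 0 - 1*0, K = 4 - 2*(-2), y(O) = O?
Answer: 66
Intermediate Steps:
K = 8 (K = 4 + 4 = 8)
J = 0 (J = 0 + 0 = 0)
T = ⅛ (T = 1/(8*1) = 1/8 = ⅛ ≈ 0.12500)
(J*(-19))*T + 66 = (0*(-19))*(⅛) + 66 = 0*(⅛) + 66 = 0 + 66 = 66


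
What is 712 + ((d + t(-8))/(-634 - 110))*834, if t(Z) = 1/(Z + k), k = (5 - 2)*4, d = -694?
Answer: 738877/496 ≈ 1489.7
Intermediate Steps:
k = 12 (k = 3*4 = 12)
t(Z) = 1/(12 + Z) (t(Z) = 1/(Z + 12) = 1/(12 + Z))
712 + ((d + t(-8))/(-634 - 110))*834 = 712 + ((-694 + 1/(12 - 8))/(-634 - 110))*834 = 712 + ((-694 + 1/4)/(-744))*834 = 712 + ((-694 + ¼)*(-1/744))*834 = 712 - 2775/4*(-1/744)*834 = 712 + (925/992)*834 = 712 + 385725/496 = 738877/496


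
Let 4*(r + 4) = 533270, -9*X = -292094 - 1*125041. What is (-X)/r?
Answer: -278090/799881 ≈ -0.34766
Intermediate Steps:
X = 139045/3 (X = -(-292094 - 1*125041)/9 = -(-292094 - 125041)/9 = -1/9*(-417135) = 139045/3 ≈ 46348.)
r = 266627/2 (r = -4 + (1/4)*533270 = -4 + 266635/2 = 266627/2 ≈ 1.3331e+5)
(-X)/r = (-1*139045/3)/(266627/2) = -139045/3*2/266627 = -278090/799881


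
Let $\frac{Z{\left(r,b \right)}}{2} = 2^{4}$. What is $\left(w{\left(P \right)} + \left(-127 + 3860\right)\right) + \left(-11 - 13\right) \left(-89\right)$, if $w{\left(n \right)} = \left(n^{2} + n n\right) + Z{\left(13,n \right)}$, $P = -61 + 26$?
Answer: $8351$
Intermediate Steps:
$Z{\left(r,b \right)} = 32$ ($Z{\left(r,b \right)} = 2 \cdot 2^{4} = 2 \cdot 16 = 32$)
$P = -35$
$w{\left(n \right)} = 32 + 2 n^{2}$ ($w{\left(n \right)} = \left(n^{2} + n n\right) + 32 = \left(n^{2} + n^{2}\right) + 32 = 2 n^{2} + 32 = 32 + 2 n^{2}$)
$\left(w{\left(P \right)} + \left(-127 + 3860\right)\right) + \left(-11 - 13\right) \left(-89\right) = \left(\left(32 + 2 \left(-35\right)^{2}\right) + \left(-127 + 3860\right)\right) + \left(-11 - 13\right) \left(-89\right) = \left(\left(32 + 2 \cdot 1225\right) + 3733\right) - -2136 = \left(\left(32 + 2450\right) + 3733\right) + 2136 = \left(2482 + 3733\right) + 2136 = 6215 + 2136 = 8351$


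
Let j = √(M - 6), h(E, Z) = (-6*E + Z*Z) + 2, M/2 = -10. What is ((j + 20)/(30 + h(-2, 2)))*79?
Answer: 395/12 + 79*I*√26/48 ≈ 32.917 + 8.3921*I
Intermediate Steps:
M = -20 (M = 2*(-10) = -20)
h(E, Z) = 2 + Z² - 6*E (h(E, Z) = (-6*E + Z²) + 2 = (Z² - 6*E) + 2 = 2 + Z² - 6*E)
j = I*√26 (j = √(-20 - 6) = √(-26) = I*√26 ≈ 5.099*I)
((j + 20)/(30 + h(-2, 2)))*79 = ((I*√26 + 20)/(30 + (2 + 2² - 6*(-2))))*79 = ((20 + I*√26)/(30 + (2 + 4 + 12)))*79 = ((20 + I*√26)/(30 + 18))*79 = ((20 + I*√26)/48)*79 = ((20 + I*√26)*(1/48))*79 = (5/12 + I*√26/48)*79 = 395/12 + 79*I*√26/48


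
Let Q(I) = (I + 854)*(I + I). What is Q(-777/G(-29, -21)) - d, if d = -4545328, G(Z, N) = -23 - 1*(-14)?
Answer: 42369230/9 ≈ 4.7077e+6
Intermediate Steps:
G(Z, N) = -9 (G(Z, N) = -23 + 14 = -9)
Q(I) = 2*I*(854 + I) (Q(I) = (854 + I)*(2*I) = 2*I*(854 + I))
Q(-777/G(-29, -21)) - d = 2*(-777/(-9))*(854 - 777/(-9)) - 1*(-4545328) = 2*(-777*(-1/9))*(854 - 777*(-1/9)) + 4545328 = 2*(259/3)*(854 + 259/3) + 4545328 = 2*(259/3)*(2821/3) + 4545328 = 1461278/9 + 4545328 = 42369230/9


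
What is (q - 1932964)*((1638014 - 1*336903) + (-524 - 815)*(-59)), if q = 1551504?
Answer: -526457523520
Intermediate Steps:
(q - 1932964)*((1638014 - 1*336903) + (-524 - 815)*(-59)) = (1551504 - 1932964)*((1638014 - 1*336903) + (-524 - 815)*(-59)) = -381460*((1638014 - 336903) - 1339*(-59)) = -381460*(1301111 + 79001) = -381460*1380112 = -526457523520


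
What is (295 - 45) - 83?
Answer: 167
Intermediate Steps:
(295 - 45) - 83 = 250 - 83 = 167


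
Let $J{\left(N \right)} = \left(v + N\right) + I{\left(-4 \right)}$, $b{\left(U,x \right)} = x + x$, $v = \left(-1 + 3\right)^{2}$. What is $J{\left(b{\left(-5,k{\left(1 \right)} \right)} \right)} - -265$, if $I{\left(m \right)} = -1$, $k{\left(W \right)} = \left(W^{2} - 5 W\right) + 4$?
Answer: $268$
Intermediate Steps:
$v = 4$ ($v = 2^{2} = 4$)
$k{\left(W \right)} = 4 + W^{2} - 5 W$
$b{\left(U,x \right)} = 2 x$
$J{\left(N \right)} = 3 + N$ ($J{\left(N \right)} = \left(4 + N\right) - 1 = 3 + N$)
$J{\left(b{\left(-5,k{\left(1 \right)} \right)} \right)} - -265 = \left(3 + 2 \left(4 + 1^{2} - 5\right)\right) - -265 = \left(3 + 2 \left(4 + 1 - 5\right)\right) + 265 = \left(3 + 2 \cdot 0\right) + 265 = \left(3 + 0\right) + 265 = 3 + 265 = 268$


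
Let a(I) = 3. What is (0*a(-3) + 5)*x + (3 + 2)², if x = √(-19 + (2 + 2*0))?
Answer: 25 + 5*I*√17 ≈ 25.0 + 20.616*I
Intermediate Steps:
x = I*√17 (x = √(-19 + (2 + 0)) = √(-19 + 2) = √(-17) = I*√17 ≈ 4.1231*I)
(0*a(-3) + 5)*x + (3 + 2)² = (0*3 + 5)*(I*√17) + (3 + 2)² = (0 + 5)*(I*√17) + 5² = 5*(I*√17) + 25 = 5*I*√17 + 25 = 25 + 5*I*√17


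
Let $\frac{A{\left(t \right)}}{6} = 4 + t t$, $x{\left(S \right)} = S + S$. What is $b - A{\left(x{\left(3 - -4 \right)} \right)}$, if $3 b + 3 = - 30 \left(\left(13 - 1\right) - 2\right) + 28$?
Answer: $- \frac{3875}{3} \approx -1291.7$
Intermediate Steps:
$x{\left(S \right)} = 2 S$
$A{\left(t \right)} = 24 + 6 t^{2}$ ($A{\left(t \right)} = 6 \left(4 + t t\right) = 6 \left(4 + t^{2}\right) = 24 + 6 t^{2}$)
$b = - \frac{275}{3}$ ($b = -1 + \frac{- 30 \left(\left(13 - 1\right) - 2\right) + 28}{3} = -1 + \frac{- 30 \left(12 - 2\right) + 28}{3} = -1 + \frac{\left(-30\right) 10 + 28}{3} = -1 + \frac{-300 + 28}{3} = -1 + \frac{1}{3} \left(-272\right) = -1 - \frac{272}{3} = - \frac{275}{3} \approx -91.667$)
$b - A{\left(x{\left(3 - -4 \right)} \right)} = - \frac{275}{3} - \left(24 + 6 \left(2 \left(3 - -4\right)\right)^{2}\right) = - \frac{275}{3} - \left(24 + 6 \left(2 \left(3 + 4\right)\right)^{2}\right) = - \frac{275}{3} - \left(24 + 6 \left(2 \cdot 7\right)^{2}\right) = - \frac{275}{3} - \left(24 + 6 \cdot 14^{2}\right) = - \frac{275}{3} - \left(24 + 6 \cdot 196\right) = - \frac{275}{3} - \left(24 + 1176\right) = - \frac{275}{3} - 1200 = - \frac{3875}{3}$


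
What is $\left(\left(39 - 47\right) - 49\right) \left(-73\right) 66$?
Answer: $274626$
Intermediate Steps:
$\left(\left(39 - 47\right) - 49\right) \left(-73\right) 66 = \left(-8 - 49\right) \left(-73\right) 66 = \left(-57\right) \left(-73\right) 66 = 4161 \cdot 66 = 274626$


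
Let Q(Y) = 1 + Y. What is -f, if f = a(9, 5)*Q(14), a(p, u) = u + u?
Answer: -150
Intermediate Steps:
a(p, u) = 2*u
f = 150 (f = (2*5)*(1 + 14) = 10*15 = 150)
-f = -1*150 = -150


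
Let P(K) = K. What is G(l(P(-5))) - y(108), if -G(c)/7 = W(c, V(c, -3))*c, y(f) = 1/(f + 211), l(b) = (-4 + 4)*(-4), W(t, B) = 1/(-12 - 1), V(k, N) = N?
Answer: -1/319 ≈ -0.0031348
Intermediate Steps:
W(t, B) = -1/13 (W(t, B) = 1/(-13) = -1/13)
l(b) = 0 (l(b) = 0*(-4) = 0)
y(f) = 1/(211 + f)
G(c) = 7*c/13 (G(c) = -(-7)*c/13 = 7*c/13)
G(l(P(-5))) - y(108) = (7/13)*0 - 1/(211 + 108) = 0 - 1/319 = -1/319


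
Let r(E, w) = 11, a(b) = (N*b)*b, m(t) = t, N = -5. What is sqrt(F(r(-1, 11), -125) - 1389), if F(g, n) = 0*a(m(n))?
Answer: I*sqrt(1389) ≈ 37.269*I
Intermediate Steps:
a(b) = -5*b**2 (a(b) = (-5*b)*b = -5*b**2)
F(g, n) = 0 (F(g, n) = 0*(-5*n**2) = 0)
sqrt(F(r(-1, 11), -125) - 1389) = sqrt(0 - 1389) = sqrt(-1389) = I*sqrt(1389)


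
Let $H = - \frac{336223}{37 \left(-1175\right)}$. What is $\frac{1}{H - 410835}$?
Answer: $- \frac{43475}{17860715402} \approx -2.4341 \cdot 10^{-6}$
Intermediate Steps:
$H = \frac{336223}{43475}$ ($H = - \frac{336223}{-43475} = \left(-336223\right) \left(- \frac{1}{43475}\right) = \frac{336223}{43475} \approx 7.7337$)
$\frac{1}{H - 410835} = \frac{1}{\frac{336223}{43475} - 410835} = \frac{1}{- \frac{17860715402}{43475}} = - \frac{43475}{17860715402}$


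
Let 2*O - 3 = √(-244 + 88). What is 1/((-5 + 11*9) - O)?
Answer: 370/34381 + 4*I*√39/34381 ≈ 0.010762 + 0.00072656*I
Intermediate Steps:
O = 3/2 + I*√39 (O = 3/2 + √(-244 + 88)/2 = 3/2 + √(-156)/2 = 3/2 + (2*I*√39)/2 = 3/2 + I*√39 ≈ 1.5 + 6.245*I)
1/((-5 + 11*9) - O) = 1/((-5 + 11*9) - (3/2 + I*√39)) = 1/((-5 + 99) + (-3/2 - I*√39)) = 1/(94 + (-3/2 - I*√39)) = 1/(185/2 - I*√39)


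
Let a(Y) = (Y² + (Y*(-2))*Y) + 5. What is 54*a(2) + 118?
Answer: 172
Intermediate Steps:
a(Y) = 5 - Y² (a(Y) = (Y² + (-2*Y)*Y) + 5 = (Y² - 2*Y²) + 5 = -Y² + 5 = 5 - Y²)
54*a(2) + 118 = 54*(5 - 1*2²) + 118 = 54*(5 - 1*4) + 118 = 54*(5 - 4) + 118 = 54*1 + 118 = 54 + 118 = 172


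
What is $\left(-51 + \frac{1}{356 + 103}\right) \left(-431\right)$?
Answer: $\frac{10088848}{459} \approx 21980.0$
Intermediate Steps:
$\left(-51 + \frac{1}{356 + 103}\right) \left(-431\right) = \left(-51 + \frac{1}{459}\right) \left(-431\right) = \left(- \frac{23408}{459}\right) \left(-431\right) = \frac{10088848}{459}$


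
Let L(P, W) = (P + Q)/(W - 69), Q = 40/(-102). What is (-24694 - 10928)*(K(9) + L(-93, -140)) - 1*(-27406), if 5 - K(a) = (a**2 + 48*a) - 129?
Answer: 4364449070/323 ≈ 1.3512e+7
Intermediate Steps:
Q = -20/51 (Q = 40*(-1/102) = -20/51 ≈ -0.39216)
K(a) = 134 - a**2 - 48*a (K(a) = 5 - ((a**2 + 48*a) - 129) = 5 - (-129 + a**2 + 48*a) = 5 + (129 - a**2 - 48*a) = 134 - a**2 - 48*a)
L(P, W) = (-20/51 + P)/(-69 + W) (L(P, W) = (P - 20/51)/(W - 69) = (-20/51 + P)/(-69 + W))
(-24694 - 10928)*(K(9) + L(-93, -140)) - 1*(-27406) = (-24694 - 10928)*((134 - 1*9**2 - 48*9) + (-20/51 - 93)/(-69 - 140)) - 1*(-27406) = -35622*((134 - 1*81 - 432) - 4763/51/(-209)) + 27406 = -35622*((134 - 81 - 432) - 1/209*(-4763/51)) + 27406 = -35622*(-379 + 433/969) + 27406 = -35622*(-366818/969) + 27406 = 4355596932/323 + 27406 = 4364449070/323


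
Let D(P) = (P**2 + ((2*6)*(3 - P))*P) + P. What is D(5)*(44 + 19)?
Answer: -5670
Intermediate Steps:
D(P) = P + P**2 + P*(36 - 12*P) (D(P) = (P**2 + (12*(3 - P))*P) + P = (P**2 + (36 - 12*P)*P) + P = (P**2 + P*(36 - 12*P)) + P = P + P**2 + P*(36 - 12*P))
D(5)*(44 + 19) = (5*(37 - 11*5))*(44 + 19) = (5*(37 - 55))*63 = (5*(-18))*63 = -90*63 = -5670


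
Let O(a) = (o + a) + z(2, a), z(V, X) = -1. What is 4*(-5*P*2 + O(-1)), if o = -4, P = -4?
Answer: 136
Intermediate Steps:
O(a) = -5 + a (O(a) = (-4 + a) - 1 = -5 + a)
4*(-5*P*2 + O(-1)) = 4*(-5*(-4)*2 + (-5 - 1)) = 4*(20*2 - 6) = 4*(40 - 6) = 4*34 = 136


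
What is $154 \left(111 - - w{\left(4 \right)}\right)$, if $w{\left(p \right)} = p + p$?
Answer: $18326$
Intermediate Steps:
$w{\left(p \right)} = 2 p$
$154 \left(111 - - w{\left(4 \right)}\right) = 154 \left(111 + \left(2 \cdot 4 - \left(-4 + 4\right)\right)\right) = 154 \left(111 + \left(8 - 0\right)\right) = 154 \left(111 + \left(8 + 0\right)\right) = 154 \left(111 + 8\right) = 154 \cdot 119 = 18326$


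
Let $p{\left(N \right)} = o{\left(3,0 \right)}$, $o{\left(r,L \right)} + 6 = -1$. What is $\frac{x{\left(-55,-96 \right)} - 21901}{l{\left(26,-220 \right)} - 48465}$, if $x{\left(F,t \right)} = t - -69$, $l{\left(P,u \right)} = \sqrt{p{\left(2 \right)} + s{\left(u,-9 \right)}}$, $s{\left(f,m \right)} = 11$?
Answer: $\frac{21928}{48463} \approx 0.45247$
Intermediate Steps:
$o{\left(r,L \right)} = -7$ ($o{\left(r,L \right)} = -6 - 1 = -7$)
$p{\left(N \right)} = -7$
$l{\left(P,u \right)} = 2$ ($l{\left(P,u \right)} = \sqrt{-7 + 11} = \sqrt{4} = 2$)
$x{\left(F,t \right)} = 69 + t$ ($x{\left(F,t \right)} = t + 69 = 69 + t$)
$\frac{x{\left(-55,-96 \right)} - 21901}{l{\left(26,-220 \right)} - 48465} = \frac{\left(69 - 96\right) - 21901}{2 - 48465} = \frac{-27 - 21901}{-48463} = \left(-21928\right) \left(- \frac{1}{48463}\right) = \frac{21928}{48463}$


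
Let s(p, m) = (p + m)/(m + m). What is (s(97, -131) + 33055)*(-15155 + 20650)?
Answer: 23794569890/131 ≈ 1.8164e+8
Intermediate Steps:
s(p, m) = (m + p)/(2*m) (s(p, m) = (m + p)/((2*m)) = (m + p)*(1/(2*m)) = (m + p)/(2*m))
(s(97, -131) + 33055)*(-15155 + 20650) = ((½)*(-131 + 97)/(-131) + 33055)*(-15155 + 20650) = ((½)*(-1/131)*(-34) + 33055)*5495 = (17/131 + 33055)*5495 = (4330222/131)*5495 = 23794569890/131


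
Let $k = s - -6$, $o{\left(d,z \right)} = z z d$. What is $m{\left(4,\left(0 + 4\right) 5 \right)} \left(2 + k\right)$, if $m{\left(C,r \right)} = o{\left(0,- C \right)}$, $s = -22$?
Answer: $0$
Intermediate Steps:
$o{\left(d,z \right)} = d z^{2}$ ($o{\left(d,z \right)} = z^{2} d = d z^{2}$)
$m{\left(C,r \right)} = 0$ ($m{\left(C,r \right)} = 0 \left(- C\right)^{2} = 0 C^{2} = 0$)
$k = -16$ ($k = -22 - -6 = -22 + 6 = -16$)
$m{\left(4,\left(0 + 4\right) 5 \right)} \left(2 + k\right) = 0 \left(2 - 16\right) = 0 \left(-14\right) = 0$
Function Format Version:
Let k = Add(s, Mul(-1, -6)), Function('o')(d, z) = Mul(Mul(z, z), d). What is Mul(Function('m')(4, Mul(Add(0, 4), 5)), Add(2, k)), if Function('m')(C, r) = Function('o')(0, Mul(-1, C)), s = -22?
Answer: 0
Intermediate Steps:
Function('o')(d, z) = Mul(d, Pow(z, 2)) (Function('o')(d, z) = Mul(Pow(z, 2), d) = Mul(d, Pow(z, 2)))
Function('m')(C, r) = 0 (Function('m')(C, r) = Mul(0, Pow(Mul(-1, C), 2)) = Mul(0, Pow(C, 2)) = 0)
k = -16 (k = Add(-22, Mul(-1, -6)) = Add(-22, 6) = -16)
Mul(Function('m')(4, Mul(Add(0, 4), 5)), Add(2, k)) = Mul(0, Add(2, -16)) = Mul(0, -14) = 0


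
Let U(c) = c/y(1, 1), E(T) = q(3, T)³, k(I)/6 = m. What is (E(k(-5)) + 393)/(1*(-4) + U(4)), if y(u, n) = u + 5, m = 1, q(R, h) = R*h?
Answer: -3735/2 ≈ -1867.5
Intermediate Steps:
k(I) = 6 (k(I) = 6*1 = 6)
E(T) = 27*T³ (E(T) = (3*T)³ = 27*T³)
y(u, n) = 5 + u
U(c) = c/6 (U(c) = c/(5 + 1) = c/6)
(E(k(-5)) + 393)/(1*(-4) + U(4)) = (27*6³ + 393)/(1*(-4) + (⅙)*4) = (27*216 + 393)/(-4 + ⅔) = (5832 + 393)/(-10/3) = 6225*(-3/10) = -3735/2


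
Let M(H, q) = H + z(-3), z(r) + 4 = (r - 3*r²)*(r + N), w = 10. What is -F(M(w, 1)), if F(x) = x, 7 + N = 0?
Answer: -306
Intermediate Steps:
N = -7 (N = -7 + 0 = -7)
z(r) = -4 + (-7 + r)*(r - 3*r²) (z(r) = -4 + (r - 3*r²)*(r - 7) = -4 + (r - 3*r²)*(-7 + r) = -4 + (-7 + r)*(r - 3*r²))
M(H, q) = 296 + H (M(H, q) = H + (-4 - 7*(-3) - 3*(-3)³ + 22*(-3)²) = H + (-4 + 21 - 3*(-27) + 22*9) = H + (-4 + 21 + 81 + 198) = H + 296 = 296 + H)
-F(M(w, 1)) = -(296 + 10) = -1*306 = -306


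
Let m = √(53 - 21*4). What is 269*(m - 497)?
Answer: -133693 + 269*I*√31 ≈ -1.3369e+5 + 1497.7*I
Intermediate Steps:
m = I*√31 (m = √(53 - 84) = √(-31) = I*√31 ≈ 5.5678*I)
269*(m - 497) = 269*(I*√31 - 497) = 269*(-497 + I*√31) = -133693 + 269*I*√31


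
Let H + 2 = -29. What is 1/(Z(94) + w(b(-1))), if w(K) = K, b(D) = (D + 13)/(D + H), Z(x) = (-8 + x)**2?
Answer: 8/59165 ≈ 0.00013521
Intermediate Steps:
H = -31 (H = -2 - 29 = -31)
b(D) = (13 + D)/(-31 + D) (b(D) = (D + 13)/(D - 31) = (13 + D)/(-31 + D))
1/(Z(94) + w(b(-1))) = 1/((-8 + 94)**2 + (13 - 1)/(-31 - 1)) = 1/(86**2 + 12/(-32)) = 1/(7396 - 1/32*12) = 1/(7396 - 3/8) = 1/(59165/8) = 8/59165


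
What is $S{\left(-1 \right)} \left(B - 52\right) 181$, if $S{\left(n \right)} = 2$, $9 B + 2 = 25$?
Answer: $- \frac{161090}{9} \approx -17899.0$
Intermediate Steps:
$B = \frac{23}{9}$ ($B = - \frac{2}{9} + \frac{1}{9} \cdot 25 = - \frac{2}{9} + \frac{25}{9} = \frac{23}{9} \approx 2.5556$)
$S{\left(-1 \right)} \left(B - 52\right) 181 = 2 \left(\frac{23}{9} - 52\right) 181 = 2 \left(- \frac{445}{9}\right) 181 = \left(- \frac{890}{9}\right) 181 = - \frac{161090}{9}$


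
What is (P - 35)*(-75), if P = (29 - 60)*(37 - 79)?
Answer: -95025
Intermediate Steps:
P = 1302 (P = -31*(-42) = 1302)
(P - 35)*(-75) = (1302 - 35)*(-75) = 1267*(-75) = -95025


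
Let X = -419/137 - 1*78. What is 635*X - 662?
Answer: -7142369/137 ≈ -52134.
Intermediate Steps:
X = -11105/137 (X = -419*1/137 - 78 = -419/137 - 78 = -11105/137 ≈ -81.058)
635*X - 662 = 635*(-11105/137) - 662 = -7051675/137 - 662 = -7142369/137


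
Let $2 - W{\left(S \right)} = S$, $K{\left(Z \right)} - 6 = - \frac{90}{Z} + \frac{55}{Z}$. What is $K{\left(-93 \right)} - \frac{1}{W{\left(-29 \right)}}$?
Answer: $\frac{590}{93} \approx 6.3441$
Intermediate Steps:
$K{\left(Z \right)} = 6 - \frac{35}{Z}$ ($K{\left(Z \right)} = 6 + \left(- \frac{90}{Z} + \frac{55}{Z}\right) = 6 - \frac{35}{Z}$)
$W{\left(S \right)} = 2 - S$
$K{\left(-93 \right)} - \frac{1}{W{\left(-29 \right)}} = \left(6 - \frac{35}{-93}\right) - \frac{1}{2 - -29} = \left(6 - - \frac{35}{93}\right) - \frac{1}{2 + 29} = \left(6 + \frac{35}{93}\right) - \frac{1}{31} = \frac{593}{93} - \frac{1}{31} = \frac{590}{93}$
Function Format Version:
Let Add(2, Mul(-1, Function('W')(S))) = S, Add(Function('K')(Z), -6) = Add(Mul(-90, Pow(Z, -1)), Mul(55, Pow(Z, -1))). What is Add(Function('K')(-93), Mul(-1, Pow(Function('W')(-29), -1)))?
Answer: Rational(590, 93) ≈ 6.3441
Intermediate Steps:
Function('K')(Z) = Add(6, Mul(-35, Pow(Z, -1))) (Function('K')(Z) = Add(6, Add(Mul(-90, Pow(Z, -1)), Mul(55, Pow(Z, -1)))) = Add(6, Mul(-35, Pow(Z, -1))))
Function('W')(S) = Add(2, Mul(-1, S))
Add(Function('K')(-93), Mul(-1, Pow(Function('W')(-29), -1))) = Add(Add(6, Mul(-35, Pow(-93, -1))), Mul(-1, Pow(Add(2, Mul(-1, -29)), -1))) = Add(Add(6, Mul(-35, Rational(-1, 93))), Mul(-1, Pow(Add(2, 29), -1))) = Add(Add(6, Rational(35, 93)), Mul(-1, Pow(31, -1))) = Add(Rational(593, 93), Mul(-1, Rational(1, 31))) = Add(Rational(593, 93), Rational(-1, 31)) = Rational(590, 93)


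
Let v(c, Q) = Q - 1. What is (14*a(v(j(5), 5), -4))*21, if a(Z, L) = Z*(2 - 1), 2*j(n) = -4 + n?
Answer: 1176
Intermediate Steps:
j(n) = -2 + n/2 (j(n) = (-4 + n)/2 = -2 + n/2)
v(c, Q) = -1 + Q
a(Z, L) = Z (a(Z, L) = Z*1 = Z)
(14*a(v(j(5), 5), -4))*21 = (14*(-1 + 5))*21 = (14*4)*21 = 56*21 = 1176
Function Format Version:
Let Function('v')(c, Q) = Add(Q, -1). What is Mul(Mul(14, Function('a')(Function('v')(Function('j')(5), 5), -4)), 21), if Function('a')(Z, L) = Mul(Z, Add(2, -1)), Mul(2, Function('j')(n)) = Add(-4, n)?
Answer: 1176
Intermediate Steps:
Function('j')(n) = Add(-2, Mul(Rational(1, 2), n)) (Function('j')(n) = Mul(Rational(1, 2), Add(-4, n)) = Add(-2, Mul(Rational(1, 2), n)))
Function('v')(c, Q) = Add(-1, Q)
Function('a')(Z, L) = Z (Function('a')(Z, L) = Mul(Z, 1) = Z)
Mul(Mul(14, Function('a')(Function('v')(Function('j')(5), 5), -4)), 21) = Mul(Mul(14, Add(-1, 5)), 21) = Mul(Mul(14, 4), 21) = Mul(56, 21) = 1176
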